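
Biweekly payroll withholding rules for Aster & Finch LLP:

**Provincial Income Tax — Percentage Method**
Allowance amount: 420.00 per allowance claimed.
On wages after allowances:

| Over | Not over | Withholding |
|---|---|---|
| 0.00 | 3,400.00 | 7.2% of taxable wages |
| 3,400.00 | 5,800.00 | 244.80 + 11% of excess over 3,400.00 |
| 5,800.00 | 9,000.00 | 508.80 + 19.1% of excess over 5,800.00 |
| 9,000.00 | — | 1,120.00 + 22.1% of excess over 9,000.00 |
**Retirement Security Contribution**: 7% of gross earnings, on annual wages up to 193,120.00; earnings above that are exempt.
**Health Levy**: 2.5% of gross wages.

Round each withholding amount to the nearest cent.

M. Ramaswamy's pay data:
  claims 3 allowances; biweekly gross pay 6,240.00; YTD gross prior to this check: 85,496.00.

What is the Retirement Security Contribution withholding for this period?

436.80

Retirement Security Contribution: 7% × 6,240.00 = 436.80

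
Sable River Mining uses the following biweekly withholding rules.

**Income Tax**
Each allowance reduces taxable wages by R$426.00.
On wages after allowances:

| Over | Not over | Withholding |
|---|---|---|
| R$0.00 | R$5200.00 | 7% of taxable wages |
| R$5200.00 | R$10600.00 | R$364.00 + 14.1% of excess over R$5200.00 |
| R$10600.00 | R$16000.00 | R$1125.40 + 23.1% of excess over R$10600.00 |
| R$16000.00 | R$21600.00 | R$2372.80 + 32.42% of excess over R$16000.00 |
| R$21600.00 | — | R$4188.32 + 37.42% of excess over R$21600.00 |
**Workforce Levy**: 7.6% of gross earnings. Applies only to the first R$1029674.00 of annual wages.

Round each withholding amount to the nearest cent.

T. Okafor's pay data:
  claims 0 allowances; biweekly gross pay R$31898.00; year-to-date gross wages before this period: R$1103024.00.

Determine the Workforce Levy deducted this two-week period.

Workforce Levy: YTD R$1103024.00 ≥ cap R$1029674.00 → R$0.00

R$0.00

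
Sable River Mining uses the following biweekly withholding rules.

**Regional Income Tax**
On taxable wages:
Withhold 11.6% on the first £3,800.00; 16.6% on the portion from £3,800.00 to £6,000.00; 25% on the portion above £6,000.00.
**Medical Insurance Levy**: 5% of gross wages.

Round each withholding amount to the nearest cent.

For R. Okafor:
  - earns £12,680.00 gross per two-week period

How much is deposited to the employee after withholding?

Regional Income Tax: taxable = £12,680.00
  £806.00 + 25% × (£12,680.00 − £6,000.00) = £806.00 + 25% × £6,680.00 = £2,476.00
Medical Insurance Levy: 5% × £12,680.00 = £634.00
Total withheld: £2,476.00 + £634.00 = £3,110.00
Net pay: £12,680.00 − £3,110.00 = £9,570.00

£9,570.00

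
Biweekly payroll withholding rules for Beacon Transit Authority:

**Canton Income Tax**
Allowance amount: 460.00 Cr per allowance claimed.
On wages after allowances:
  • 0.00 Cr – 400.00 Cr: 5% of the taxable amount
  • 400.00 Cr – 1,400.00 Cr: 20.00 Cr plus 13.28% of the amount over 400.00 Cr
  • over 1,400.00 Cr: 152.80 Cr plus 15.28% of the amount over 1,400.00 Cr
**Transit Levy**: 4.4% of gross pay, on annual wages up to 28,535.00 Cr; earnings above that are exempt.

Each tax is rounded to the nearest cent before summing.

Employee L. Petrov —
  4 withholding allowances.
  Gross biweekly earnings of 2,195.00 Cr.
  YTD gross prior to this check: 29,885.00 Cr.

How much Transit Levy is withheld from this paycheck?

0.00 Cr

Transit Levy: YTD 29,885.00 Cr ≥ cap 28,535.00 Cr → 0.00 Cr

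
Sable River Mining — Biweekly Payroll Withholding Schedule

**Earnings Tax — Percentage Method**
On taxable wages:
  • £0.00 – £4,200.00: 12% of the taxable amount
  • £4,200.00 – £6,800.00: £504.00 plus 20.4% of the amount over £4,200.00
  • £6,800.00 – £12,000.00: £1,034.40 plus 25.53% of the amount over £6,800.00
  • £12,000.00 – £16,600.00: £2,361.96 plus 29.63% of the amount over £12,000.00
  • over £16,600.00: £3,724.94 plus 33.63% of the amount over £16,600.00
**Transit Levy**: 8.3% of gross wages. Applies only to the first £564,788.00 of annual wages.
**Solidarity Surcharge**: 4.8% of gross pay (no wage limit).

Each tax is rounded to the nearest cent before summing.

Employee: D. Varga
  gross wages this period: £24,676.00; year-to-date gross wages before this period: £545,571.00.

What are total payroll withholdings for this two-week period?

Earnings Tax: taxable = £24,676.00
  £3,724.94 + 33.63% × (£24,676.00 − £16,600.00) = £3,724.94 + 33.63% × £8,076.00 = £6,440.90
Transit Levy: cap £564,788.00 − YTD £545,571.00 = £19,217.00 subject; 8.3% × £19,217.00 = £1,595.01
Solidarity Surcharge: 4.8% × £24,676.00 = £1,184.45
Total: £6,440.90 + £1,595.01 + £1,184.45 = £9,220.36

£9,220.36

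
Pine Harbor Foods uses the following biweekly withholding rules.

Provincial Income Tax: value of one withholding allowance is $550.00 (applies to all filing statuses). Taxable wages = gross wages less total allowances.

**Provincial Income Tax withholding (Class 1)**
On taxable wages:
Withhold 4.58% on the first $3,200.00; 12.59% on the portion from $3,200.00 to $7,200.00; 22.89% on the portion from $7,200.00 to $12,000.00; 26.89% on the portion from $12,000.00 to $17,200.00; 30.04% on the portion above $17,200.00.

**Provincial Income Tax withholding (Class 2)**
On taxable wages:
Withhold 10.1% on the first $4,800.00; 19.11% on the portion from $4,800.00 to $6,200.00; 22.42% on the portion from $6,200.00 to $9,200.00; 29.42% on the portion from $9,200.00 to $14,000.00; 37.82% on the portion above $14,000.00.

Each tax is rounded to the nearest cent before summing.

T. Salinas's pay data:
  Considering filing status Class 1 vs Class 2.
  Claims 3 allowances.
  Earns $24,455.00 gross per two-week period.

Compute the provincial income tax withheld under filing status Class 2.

Provincial Income Tax (Class 2): taxable = $24,455.00 − 3×$550.00 = $22,805.00
  $2,837.10 + 37.82% × ($22,805.00 − $14,000.00) = $2,837.10 + 37.82% × $8,805.00 = $6,167.15

$6,167.15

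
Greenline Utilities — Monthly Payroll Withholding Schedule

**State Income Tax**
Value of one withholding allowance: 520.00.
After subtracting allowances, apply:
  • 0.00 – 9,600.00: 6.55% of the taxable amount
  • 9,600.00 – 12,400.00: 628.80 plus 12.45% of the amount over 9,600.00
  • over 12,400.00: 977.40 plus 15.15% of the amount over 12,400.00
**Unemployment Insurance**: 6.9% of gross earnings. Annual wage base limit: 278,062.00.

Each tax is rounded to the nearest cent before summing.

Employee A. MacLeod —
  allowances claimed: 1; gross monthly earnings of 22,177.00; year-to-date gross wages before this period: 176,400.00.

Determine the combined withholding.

State Income Tax: taxable = 22,177.00 − 1×520.00 = 21,657.00
  977.40 + 15.15% × (21,657.00 − 12,400.00) = 977.40 + 15.15% × 9,257.00 = 2,379.84
Unemployment Insurance: 6.9% × 22,177.00 = 1,530.21
Total: 2,379.84 + 1,530.21 = 3,910.05

3,910.05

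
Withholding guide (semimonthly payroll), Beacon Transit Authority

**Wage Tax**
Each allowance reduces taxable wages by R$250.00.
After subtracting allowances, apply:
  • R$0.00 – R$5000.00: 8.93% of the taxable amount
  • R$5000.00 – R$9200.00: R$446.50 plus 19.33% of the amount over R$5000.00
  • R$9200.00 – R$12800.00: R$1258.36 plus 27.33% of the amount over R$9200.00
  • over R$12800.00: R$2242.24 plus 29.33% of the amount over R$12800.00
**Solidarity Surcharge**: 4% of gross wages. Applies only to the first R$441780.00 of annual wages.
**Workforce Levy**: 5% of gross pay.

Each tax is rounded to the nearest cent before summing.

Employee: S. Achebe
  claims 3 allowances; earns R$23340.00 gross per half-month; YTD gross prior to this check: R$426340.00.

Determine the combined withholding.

R$6898.25

Wage Tax: taxable = R$23340.00 − 3×R$250.00 = R$22590.00
  R$2242.24 + 29.33% × (R$22590.00 − R$12800.00) = R$2242.24 + 29.33% × R$9790.00 = R$5113.65
Solidarity Surcharge: cap R$441780.00 − YTD R$426340.00 = R$15440.00 subject; 4% × R$15440.00 = R$617.60
Workforce Levy: 5% × R$23340.00 = R$1167.00
Total: R$5113.65 + R$617.60 + R$1167.00 = R$6898.25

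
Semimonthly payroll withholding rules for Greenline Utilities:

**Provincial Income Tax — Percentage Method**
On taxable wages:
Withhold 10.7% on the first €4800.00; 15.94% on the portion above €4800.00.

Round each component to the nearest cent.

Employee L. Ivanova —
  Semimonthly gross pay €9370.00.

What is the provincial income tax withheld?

€1242.06

Provincial Income Tax: taxable = €9370.00
  €513.60 + 15.94% × (€9370.00 − €4800.00) = €513.60 + 15.94% × €4570.00 = €1242.06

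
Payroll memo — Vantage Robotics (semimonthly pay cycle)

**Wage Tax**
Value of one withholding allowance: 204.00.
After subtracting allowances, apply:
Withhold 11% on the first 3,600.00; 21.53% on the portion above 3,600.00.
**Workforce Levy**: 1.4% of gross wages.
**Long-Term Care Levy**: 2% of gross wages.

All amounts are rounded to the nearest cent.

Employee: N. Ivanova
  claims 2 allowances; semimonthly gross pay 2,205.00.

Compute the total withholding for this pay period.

Wage Tax: taxable = 2,205.00 − 2×204.00 = 1,797.00
  11% × 1,797.00 = 197.67
Workforce Levy: 1.4% × 2,205.00 = 30.87
Long-Term Care Levy: 2% × 2,205.00 = 44.10
Total: 197.67 + 30.87 + 44.10 = 272.64

272.64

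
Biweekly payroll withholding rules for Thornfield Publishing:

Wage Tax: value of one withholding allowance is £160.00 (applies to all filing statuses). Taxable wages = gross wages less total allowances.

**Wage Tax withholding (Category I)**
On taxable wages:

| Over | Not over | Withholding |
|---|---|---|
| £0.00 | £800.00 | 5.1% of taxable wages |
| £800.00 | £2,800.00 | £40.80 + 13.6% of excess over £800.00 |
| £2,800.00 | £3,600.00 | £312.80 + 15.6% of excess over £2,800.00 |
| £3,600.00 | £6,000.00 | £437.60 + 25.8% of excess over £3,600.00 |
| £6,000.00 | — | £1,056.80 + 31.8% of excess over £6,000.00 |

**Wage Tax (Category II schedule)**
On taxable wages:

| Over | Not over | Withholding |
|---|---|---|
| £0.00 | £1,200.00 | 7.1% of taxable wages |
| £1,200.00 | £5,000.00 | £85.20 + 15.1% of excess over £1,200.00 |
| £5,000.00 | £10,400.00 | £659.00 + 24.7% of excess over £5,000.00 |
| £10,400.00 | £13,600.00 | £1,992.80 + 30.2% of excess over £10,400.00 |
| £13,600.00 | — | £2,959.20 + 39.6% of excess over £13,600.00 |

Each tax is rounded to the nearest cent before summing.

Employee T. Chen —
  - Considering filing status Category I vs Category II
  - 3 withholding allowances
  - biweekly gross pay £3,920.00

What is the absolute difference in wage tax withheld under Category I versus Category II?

Wage Tax (Category I): taxable = £3,920.00 − 3×£160.00 = £3,440.00
  £312.80 + 15.6% × (£3,440.00 − £2,800.00) = £312.80 + 15.6% × £640.00 = £412.64
Wage Tax (Category II): taxable = £3,920.00 − 3×£160.00 = £3,440.00
  £85.20 + 15.1% × (£3,440.00 − £1,200.00) = £85.20 + 15.1% × £2,240.00 = £423.44
Difference: |£412.64 − £423.44| = £10.80 (higher under Category II)

£10.80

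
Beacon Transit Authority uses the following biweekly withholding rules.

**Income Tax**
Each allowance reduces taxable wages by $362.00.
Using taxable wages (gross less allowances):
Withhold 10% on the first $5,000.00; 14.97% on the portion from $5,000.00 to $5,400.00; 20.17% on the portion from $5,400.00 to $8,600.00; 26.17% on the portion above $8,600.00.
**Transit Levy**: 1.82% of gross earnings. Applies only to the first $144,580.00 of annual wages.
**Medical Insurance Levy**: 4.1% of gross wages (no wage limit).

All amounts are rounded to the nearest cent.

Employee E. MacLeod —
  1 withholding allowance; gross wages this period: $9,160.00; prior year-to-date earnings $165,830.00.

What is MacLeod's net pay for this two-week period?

$7,527.30

Income Tax: taxable = $9,160.00 − 1×$362.00 = $8,798.00
  $1,205.32 + 26.17% × ($8,798.00 − $8,600.00) = $1,205.32 + 26.17% × $198.00 = $1,257.14
Transit Levy: YTD $165,830.00 ≥ cap $144,580.00 → $0.00
Medical Insurance Levy: 4.1% × $9,160.00 = $375.56
Total withheld: $1,257.14 + $0.00 + $375.56 = $1,632.70
Net pay: $9,160.00 − $1,632.70 = $7,527.30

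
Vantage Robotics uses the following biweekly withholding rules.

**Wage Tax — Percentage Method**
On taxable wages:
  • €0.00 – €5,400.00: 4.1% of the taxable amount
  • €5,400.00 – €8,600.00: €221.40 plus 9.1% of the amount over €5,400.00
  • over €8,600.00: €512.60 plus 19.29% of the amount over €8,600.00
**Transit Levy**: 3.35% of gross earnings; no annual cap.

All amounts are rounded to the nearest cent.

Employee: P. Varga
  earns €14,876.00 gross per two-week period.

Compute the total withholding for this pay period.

Wage Tax: taxable = €14,876.00
  €512.60 + 19.29% × (€14,876.00 − €8,600.00) = €512.60 + 19.29% × €6,276.00 = €1,723.24
Transit Levy: 3.35% × €14,876.00 = €498.35
Total: €1,723.24 + €498.35 = €2,221.59

€2,221.59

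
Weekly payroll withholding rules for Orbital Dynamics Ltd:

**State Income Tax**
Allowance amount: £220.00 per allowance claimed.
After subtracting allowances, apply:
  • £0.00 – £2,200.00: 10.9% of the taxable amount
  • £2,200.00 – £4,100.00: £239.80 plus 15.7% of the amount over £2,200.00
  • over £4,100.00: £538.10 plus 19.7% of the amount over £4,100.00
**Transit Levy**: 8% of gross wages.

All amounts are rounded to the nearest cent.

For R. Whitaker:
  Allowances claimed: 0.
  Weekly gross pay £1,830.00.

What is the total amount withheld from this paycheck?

£345.87

State Income Tax: taxable = £1,830.00
  10.9% × £1,830.00 = £199.47
Transit Levy: 8% × £1,830.00 = £146.40
Total: £199.47 + £146.40 = £345.87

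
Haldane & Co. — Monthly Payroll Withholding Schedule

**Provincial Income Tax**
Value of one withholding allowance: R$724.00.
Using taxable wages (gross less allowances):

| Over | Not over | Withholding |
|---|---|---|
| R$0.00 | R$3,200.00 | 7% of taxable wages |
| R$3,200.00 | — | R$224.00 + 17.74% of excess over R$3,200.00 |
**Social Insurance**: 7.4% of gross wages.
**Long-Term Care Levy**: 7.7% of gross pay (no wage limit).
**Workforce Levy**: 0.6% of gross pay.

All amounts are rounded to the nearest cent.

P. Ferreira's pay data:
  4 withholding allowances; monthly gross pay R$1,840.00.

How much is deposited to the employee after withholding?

Provincial Income Tax: taxable = R$1,840.00 − 4×R$724.00 = R$-1,056.00
  Taxable ≤ 0 → R$0.00
Social Insurance: 7.4% × R$1,840.00 = R$136.16
Long-Term Care Levy: 7.7% × R$1,840.00 = R$141.68
Workforce Levy: 0.6% × R$1,840.00 = R$11.04
Total withheld: R$0.00 + R$136.16 + R$141.68 + R$11.04 = R$288.88
Net pay: R$1,840.00 − R$288.88 = R$1,551.12

R$1,551.12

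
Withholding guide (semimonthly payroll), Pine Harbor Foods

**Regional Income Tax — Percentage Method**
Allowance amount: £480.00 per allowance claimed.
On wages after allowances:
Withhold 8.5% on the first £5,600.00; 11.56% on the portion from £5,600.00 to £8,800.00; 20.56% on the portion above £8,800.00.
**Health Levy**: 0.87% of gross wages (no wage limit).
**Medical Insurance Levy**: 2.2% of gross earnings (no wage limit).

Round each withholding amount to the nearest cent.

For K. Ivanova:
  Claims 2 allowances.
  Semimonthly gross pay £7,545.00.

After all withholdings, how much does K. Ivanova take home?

Regional Income Tax: taxable = £7,545.00 − 2×£480.00 = £6,585.00
  £476.00 + 11.56% × (£6,585.00 − £5,600.00) = £476.00 + 11.56% × £985.00 = £589.87
Health Levy: 0.87% × £7,545.00 = £65.64
Medical Insurance Levy: 2.2% × £7,545.00 = £165.99
Total withheld: £589.87 + £65.64 + £165.99 = £821.50
Net pay: £7,545.00 − £821.50 = £6,723.50

£6,723.50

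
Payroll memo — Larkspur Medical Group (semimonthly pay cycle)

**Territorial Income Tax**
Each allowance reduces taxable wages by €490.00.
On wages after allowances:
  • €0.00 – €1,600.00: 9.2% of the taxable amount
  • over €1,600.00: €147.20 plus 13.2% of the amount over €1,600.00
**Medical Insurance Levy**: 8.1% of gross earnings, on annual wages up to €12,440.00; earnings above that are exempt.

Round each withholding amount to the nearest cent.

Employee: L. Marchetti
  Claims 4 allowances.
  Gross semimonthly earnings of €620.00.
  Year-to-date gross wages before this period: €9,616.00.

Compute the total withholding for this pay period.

Territorial Income Tax: taxable = €620.00 − 4×€490.00 = €-1,340.00
  Taxable ≤ 0 → €0.00
Medical Insurance Levy: 8.1% × €620.00 = €50.22
Total: €0.00 + €50.22 = €50.22

€50.22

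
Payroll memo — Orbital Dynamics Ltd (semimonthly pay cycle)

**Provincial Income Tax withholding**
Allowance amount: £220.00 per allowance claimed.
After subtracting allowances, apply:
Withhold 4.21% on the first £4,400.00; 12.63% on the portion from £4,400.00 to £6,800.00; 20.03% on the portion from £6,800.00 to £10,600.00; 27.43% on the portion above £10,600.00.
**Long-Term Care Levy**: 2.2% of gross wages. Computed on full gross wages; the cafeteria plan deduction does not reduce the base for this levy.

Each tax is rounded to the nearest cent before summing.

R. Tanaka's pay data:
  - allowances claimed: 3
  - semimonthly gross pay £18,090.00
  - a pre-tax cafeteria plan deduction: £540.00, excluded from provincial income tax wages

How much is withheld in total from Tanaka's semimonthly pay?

Provincial Income Tax: taxable = £18,090.00 − £540.00 − 3×£220.00 = £16,890.00
  £1,249.50 + 27.43% × (£16,890.00 − £10,600.00) = £1,249.50 + 27.43% × £6,290.00 = £2,974.85
Long-Term Care Levy: 2.2% × £18,090.00 = £397.98
Total: £2,974.85 + £397.98 = £3,372.83

£3,372.83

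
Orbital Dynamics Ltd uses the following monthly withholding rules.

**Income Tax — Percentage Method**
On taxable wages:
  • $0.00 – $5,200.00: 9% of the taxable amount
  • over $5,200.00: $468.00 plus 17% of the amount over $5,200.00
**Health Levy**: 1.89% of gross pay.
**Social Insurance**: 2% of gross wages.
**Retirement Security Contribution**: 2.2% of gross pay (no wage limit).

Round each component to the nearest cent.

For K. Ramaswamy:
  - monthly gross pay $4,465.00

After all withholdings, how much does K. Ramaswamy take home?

$3,791.23

Income Tax: taxable = $4,465.00
  9% × $4,465.00 = $401.85
Health Levy: 1.89% × $4,465.00 = $84.39
Social Insurance: 2% × $4,465.00 = $89.30
Retirement Security Contribution: 2.2% × $4,465.00 = $98.23
Total withheld: $401.85 + $84.39 + $89.30 + $98.23 = $673.77
Net pay: $4,465.00 − $673.77 = $3,791.23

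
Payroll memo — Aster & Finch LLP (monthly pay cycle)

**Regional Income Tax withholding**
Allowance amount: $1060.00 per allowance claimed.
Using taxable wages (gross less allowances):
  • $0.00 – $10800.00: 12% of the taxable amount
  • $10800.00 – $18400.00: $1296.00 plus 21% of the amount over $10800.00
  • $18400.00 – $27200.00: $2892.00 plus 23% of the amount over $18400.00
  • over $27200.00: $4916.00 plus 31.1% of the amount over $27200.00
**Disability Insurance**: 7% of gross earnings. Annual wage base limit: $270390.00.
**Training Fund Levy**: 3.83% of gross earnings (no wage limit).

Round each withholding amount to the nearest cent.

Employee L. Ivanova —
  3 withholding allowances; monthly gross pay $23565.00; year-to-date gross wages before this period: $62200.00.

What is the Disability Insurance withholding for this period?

$1649.55

Disability Insurance: 7% × $23565.00 = $1649.55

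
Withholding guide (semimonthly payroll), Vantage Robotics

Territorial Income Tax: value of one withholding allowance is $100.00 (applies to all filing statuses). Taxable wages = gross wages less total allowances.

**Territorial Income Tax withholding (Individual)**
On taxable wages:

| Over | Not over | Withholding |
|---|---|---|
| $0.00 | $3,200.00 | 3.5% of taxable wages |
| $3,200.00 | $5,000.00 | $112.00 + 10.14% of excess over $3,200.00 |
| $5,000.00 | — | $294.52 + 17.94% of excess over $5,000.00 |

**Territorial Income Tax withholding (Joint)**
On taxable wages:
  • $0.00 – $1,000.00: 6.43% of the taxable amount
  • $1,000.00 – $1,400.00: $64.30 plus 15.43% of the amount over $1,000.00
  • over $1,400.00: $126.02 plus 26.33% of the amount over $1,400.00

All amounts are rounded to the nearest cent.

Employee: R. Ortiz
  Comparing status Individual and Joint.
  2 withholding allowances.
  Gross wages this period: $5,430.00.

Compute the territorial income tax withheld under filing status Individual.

$335.78

Territorial Income Tax (Individual): taxable = $5,430.00 − 2×$100.00 = $5,230.00
  $294.52 + 17.94% × ($5,230.00 − $5,000.00) = $294.52 + 17.94% × $230.00 = $335.78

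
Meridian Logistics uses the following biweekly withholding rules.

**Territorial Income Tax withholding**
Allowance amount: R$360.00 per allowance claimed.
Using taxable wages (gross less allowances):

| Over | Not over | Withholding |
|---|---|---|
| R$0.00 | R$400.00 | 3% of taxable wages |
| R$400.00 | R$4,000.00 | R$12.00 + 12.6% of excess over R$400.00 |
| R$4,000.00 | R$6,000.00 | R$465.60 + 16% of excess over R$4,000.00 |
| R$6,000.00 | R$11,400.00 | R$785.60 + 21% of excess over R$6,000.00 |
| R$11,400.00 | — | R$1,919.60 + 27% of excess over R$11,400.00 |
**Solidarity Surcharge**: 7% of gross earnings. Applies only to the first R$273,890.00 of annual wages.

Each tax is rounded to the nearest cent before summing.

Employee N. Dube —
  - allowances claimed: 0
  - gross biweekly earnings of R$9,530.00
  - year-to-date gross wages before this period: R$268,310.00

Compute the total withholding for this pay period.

Territorial Income Tax: taxable = R$9,530.00
  R$785.60 + 21% × (R$9,530.00 − R$6,000.00) = R$785.60 + 21% × R$3,530.00 = R$1,526.90
Solidarity Surcharge: cap R$273,890.00 − YTD R$268,310.00 = R$5,580.00 subject; 7% × R$5,580.00 = R$390.60
Total: R$1,526.90 + R$390.60 = R$1,917.50

R$1,917.50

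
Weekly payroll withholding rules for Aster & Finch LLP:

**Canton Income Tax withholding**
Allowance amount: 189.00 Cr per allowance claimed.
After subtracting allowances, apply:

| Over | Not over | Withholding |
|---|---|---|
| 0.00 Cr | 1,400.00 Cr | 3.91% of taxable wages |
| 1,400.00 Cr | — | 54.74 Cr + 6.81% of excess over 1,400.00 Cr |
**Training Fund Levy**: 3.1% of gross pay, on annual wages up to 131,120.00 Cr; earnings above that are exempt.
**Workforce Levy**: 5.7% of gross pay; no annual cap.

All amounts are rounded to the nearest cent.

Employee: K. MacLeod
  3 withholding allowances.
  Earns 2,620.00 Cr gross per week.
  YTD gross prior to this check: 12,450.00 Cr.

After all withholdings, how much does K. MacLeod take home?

2,290.23 Cr

Canton Income Tax: taxable = 2,620.00 Cr − 3×189.00 Cr = 2,053.00 Cr
  54.74 Cr + 6.81% × (2,053.00 Cr − 1,400.00 Cr) = 54.74 Cr + 6.81% × 653.00 Cr = 99.21 Cr
Training Fund Levy: 3.1% × 2,620.00 Cr = 81.22 Cr
Workforce Levy: 5.7% × 2,620.00 Cr = 149.34 Cr
Total withheld: 99.21 Cr + 81.22 Cr + 149.34 Cr = 329.77 Cr
Net pay: 2,620.00 Cr − 329.77 Cr = 2,290.23 Cr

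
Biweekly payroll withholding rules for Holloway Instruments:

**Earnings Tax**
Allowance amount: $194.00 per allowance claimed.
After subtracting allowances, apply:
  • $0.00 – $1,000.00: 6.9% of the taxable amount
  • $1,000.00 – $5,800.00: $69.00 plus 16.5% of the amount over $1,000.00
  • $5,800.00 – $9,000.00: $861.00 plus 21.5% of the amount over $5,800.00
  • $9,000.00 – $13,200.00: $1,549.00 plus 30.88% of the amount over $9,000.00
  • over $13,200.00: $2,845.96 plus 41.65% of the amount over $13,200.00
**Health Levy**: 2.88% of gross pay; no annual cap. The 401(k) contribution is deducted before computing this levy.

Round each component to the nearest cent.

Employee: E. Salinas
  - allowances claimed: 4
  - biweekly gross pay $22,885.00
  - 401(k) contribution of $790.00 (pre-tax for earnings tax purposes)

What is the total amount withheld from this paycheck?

Earnings Tax: taxable = $22,885.00 − $790.00 − 4×$194.00 = $21,319.00
  $2,845.96 + 41.65% × ($21,319.00 − $13,200.00) = $2,845.96 + 41.65% × $8,119.00 = $6,227.52
Health Levy: 2.88% × $22,095.00 = $636.34
Total: $6,227.52 + $636.34 = $6,863.86

$6,863.86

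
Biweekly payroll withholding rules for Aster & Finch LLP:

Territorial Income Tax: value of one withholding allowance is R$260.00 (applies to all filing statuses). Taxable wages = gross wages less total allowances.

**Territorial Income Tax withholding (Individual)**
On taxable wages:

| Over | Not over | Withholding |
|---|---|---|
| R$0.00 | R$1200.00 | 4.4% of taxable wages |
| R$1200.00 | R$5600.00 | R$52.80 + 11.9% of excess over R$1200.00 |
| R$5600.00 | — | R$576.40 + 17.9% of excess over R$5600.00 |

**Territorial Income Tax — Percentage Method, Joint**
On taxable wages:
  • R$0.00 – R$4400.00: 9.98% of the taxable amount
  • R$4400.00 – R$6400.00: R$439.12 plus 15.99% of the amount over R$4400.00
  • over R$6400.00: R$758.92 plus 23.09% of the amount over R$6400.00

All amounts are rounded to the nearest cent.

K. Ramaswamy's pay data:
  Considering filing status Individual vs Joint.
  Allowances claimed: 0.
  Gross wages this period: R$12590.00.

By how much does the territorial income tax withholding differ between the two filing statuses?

R$360.58

Territorial Income Tax (Individual): taxable = R$12590.00
  R$576.40 + 17.9% × (R$12590.00 − R$5600.00) = R$576.40 + 17.9% × R$6990.00 = R$1827.61
Territorial Income Tax (Joint): taxable = R$12590.00
  R$758.92 + 23.09% × (R$12590.00 − R$6400.00) = R$758.92 + 23.09% × R$6190.00 = R$2188.19
Difference: |R$1827.61 − R$2188.19| = R$360.58 (higher under Joint)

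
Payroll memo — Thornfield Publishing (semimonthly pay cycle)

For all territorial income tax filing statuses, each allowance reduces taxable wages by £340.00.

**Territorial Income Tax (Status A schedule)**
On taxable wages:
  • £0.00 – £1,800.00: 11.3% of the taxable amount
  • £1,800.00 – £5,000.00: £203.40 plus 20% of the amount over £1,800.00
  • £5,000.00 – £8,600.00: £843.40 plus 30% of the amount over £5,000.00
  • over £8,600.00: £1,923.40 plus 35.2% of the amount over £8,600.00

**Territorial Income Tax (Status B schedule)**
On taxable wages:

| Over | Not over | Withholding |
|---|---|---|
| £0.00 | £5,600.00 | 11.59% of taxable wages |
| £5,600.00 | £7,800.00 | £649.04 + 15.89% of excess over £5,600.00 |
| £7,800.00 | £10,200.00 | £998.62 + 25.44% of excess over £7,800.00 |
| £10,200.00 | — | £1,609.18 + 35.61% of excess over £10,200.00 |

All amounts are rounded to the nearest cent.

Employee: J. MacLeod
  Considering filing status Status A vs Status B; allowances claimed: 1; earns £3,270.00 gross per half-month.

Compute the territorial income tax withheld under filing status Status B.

£339.59

Territorial Income Tax (Status B): taxable = £3,270.00 − 1×£340.00 = £2,930.00
  11.59% × £2,930.00 = £339.59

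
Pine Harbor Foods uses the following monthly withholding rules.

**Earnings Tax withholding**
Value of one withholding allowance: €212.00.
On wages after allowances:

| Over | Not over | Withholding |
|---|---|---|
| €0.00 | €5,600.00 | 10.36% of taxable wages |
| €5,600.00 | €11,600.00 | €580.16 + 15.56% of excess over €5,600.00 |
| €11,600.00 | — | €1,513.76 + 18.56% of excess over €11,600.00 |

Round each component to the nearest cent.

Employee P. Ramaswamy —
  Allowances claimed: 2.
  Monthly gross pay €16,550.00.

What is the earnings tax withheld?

Earnings Tax: taxable = €16,550.00 − 2×€212.00 = €16,126.00
  €1,513.76 + 18.56% × (€16,126.00 − €11,600.00) = €1,513.76 + 18.56% × €4,526.00 = €2,353.79

€2,353.79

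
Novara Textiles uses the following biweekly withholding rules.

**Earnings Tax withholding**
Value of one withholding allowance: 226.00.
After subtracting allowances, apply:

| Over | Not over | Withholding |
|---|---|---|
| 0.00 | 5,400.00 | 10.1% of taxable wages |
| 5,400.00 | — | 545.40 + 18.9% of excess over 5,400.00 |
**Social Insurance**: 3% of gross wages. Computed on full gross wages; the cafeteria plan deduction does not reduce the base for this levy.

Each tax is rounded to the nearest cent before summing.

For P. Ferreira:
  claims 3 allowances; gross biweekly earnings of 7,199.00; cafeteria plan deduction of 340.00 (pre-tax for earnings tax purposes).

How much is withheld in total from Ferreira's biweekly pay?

908.98

Earnings Tax: taxable = 7,199.00 − 340.00 − 3×226.00 = 6,181.00
  545.40 + 18.9% × (6,181.00 − 5,400.00) = 545.40 + 18.9% × 781.00 = 693.01
Social Insurance: 3% × 7,199.00 = 215.97
Total: 693.01 + 215.97 = 908.98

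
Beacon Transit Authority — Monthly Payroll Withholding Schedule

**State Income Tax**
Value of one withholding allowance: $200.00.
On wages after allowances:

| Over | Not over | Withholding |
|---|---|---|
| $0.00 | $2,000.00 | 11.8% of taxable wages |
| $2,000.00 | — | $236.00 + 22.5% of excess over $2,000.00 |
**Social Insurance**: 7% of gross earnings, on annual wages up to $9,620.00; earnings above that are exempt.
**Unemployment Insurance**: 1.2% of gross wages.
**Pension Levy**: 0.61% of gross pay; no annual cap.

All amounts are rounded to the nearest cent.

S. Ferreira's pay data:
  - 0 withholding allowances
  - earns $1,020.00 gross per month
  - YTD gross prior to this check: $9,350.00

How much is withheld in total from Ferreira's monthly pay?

$157.72

State Income Tax: taxable = $1,020.00
  11.8% × $1,020.00 = $120.36
Social Insurance: cap $9,620.00 − YTD $9,350.00 = $270.00 subject; 7% × $270.00 = $18.90
Unemployment Insurance: 1.2% × $1,020.00 = $12.24
Pension Levy: 0.61% × $1,020.00 = $6.22
Total: $120.36 + $18.90 + $12.24 + $6.22 = $157.72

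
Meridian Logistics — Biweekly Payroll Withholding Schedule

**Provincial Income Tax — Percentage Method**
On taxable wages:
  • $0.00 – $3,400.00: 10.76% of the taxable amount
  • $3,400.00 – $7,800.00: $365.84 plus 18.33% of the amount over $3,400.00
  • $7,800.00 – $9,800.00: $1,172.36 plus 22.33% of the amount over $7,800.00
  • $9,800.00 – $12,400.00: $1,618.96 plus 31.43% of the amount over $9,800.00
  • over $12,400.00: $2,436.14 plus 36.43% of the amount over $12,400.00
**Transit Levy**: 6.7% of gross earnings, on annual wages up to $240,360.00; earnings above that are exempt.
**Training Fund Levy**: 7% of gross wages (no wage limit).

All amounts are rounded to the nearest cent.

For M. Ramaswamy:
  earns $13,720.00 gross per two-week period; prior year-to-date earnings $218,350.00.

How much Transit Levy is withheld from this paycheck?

$919.24

Transit Levy: 6.7% × $13,720.00 = $919.24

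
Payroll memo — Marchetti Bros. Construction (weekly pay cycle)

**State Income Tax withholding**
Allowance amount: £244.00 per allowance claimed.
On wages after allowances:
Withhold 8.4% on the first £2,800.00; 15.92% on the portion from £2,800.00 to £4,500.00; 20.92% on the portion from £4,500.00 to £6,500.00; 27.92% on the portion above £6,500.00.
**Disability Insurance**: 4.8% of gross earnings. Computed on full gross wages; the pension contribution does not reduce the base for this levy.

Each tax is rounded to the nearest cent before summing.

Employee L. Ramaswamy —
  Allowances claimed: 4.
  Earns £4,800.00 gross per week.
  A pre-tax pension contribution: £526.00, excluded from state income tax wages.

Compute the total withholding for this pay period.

State Income Tax: taxable = £4,800.00 − £526.00 − 4×£244.00 = £3,298.00
  £235.20 + 15.92% × (£3,298.00 − £2,800.00) = £235.20 + 15.92% × £498.00 = £314.48
Disability Insurance: 4.8% × £4,800.00 = £230.40
Total: £314.48 + £230.40 = £544.88

£544.88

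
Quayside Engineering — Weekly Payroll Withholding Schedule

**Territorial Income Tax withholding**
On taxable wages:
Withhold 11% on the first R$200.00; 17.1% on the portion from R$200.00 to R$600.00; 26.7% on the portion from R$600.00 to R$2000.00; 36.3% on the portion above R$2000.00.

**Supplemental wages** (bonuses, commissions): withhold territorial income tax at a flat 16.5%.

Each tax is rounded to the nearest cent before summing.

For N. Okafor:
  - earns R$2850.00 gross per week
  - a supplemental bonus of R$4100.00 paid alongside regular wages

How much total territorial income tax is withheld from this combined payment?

R$1449.25

Territorial Income Tax: taxable = R$2850.00
  R$464.20 + 36.3% × (R$2850.00 − R$2000.00) = R$464.20 + 36.3% × R$850.00 = R$772.75
Supplemental (16.5% flat on bonus): 16.5% × R$4100.00 = R$676.50
Total territorial income tax: R$772.75 + R$676.50 = R$1449.25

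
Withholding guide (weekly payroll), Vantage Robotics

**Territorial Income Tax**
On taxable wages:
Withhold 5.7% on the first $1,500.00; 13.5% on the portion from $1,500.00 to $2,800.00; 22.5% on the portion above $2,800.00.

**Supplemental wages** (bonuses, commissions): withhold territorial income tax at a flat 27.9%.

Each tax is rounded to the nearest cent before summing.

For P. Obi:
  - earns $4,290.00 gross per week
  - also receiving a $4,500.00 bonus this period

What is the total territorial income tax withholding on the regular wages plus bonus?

Territorial Income Tax: taxable = $4,290.00
  $261.00 + 22.5% × ($4,290.00 − $2,800.00) = $261.00 + 22.5% × $1,490.00 = $596.25
Supplemental (27.9% flat on bonus): 27.9% × $4,500.00 = $1,255.50
Total territorial income tax: $596.25 + $1,255.50 = $1,851.75

$1,851.75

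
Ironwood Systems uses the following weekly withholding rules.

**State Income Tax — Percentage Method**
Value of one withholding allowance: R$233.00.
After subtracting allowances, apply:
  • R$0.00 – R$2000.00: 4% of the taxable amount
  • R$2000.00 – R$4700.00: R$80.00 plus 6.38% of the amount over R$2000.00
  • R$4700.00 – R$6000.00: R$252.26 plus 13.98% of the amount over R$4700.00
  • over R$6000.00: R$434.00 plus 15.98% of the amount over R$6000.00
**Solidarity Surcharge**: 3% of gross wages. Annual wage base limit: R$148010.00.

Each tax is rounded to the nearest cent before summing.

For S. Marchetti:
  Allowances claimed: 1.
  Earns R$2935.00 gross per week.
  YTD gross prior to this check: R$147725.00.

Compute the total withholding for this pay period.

R$133.34

State Income Tax: taxable = R$2935.00 − 1×R$233.00 = R$2702.00
  R$80.00 + 6.38% × (R$2702.00 − R$2000.00) = R$80.00 + 6.38% × R$702.00 = R$124.79
Solidarity Surcharge: cap R$148010.00 − YTD R$147725.00 = R$285.00 subject; 3% × R$285.00 = R$8.55
Total: R$124.79 + R$8.55 = R$133.34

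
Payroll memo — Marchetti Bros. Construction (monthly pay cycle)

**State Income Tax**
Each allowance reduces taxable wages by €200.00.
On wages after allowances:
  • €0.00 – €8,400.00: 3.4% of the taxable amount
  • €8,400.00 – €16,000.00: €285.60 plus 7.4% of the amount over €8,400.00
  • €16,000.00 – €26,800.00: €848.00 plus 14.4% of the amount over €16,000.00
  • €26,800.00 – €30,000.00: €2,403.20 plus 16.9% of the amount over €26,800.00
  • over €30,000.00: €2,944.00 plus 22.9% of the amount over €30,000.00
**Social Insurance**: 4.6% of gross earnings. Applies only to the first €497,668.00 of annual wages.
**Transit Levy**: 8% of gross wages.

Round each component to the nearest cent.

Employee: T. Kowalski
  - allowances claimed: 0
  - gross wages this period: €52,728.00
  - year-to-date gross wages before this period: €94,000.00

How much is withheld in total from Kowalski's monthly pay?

€14,792.44

State Income Tax: taxable = €52,728.00
  €2,944.00 + 22.9% × (€52,728.00 − €30,000.00) = €2,944.00 + 22.9% × €22,728.00 = €8,148.71
Social Insurance: 4.6% × €52,728.00 = €2,425.49
Transit Levy: 8% × €52,728.00 = €4,218.24
Total: €8,148.71 + €2,425.49 + €4,218.24 = €14,792.44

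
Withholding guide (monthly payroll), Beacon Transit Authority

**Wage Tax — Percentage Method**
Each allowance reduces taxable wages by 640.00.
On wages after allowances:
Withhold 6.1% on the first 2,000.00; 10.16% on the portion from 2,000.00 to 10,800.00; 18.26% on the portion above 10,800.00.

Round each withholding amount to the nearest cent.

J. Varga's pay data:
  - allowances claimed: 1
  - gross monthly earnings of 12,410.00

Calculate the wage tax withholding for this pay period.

Wage Tax: taxable = 12,410.00 − 1×640.00 = 11,770.00
  1,016.08 + 18.26% × (11,770.00 − 10,800.00) = 1,016.08 + 18.26% × 970.00 = 1,193.20

1,193.20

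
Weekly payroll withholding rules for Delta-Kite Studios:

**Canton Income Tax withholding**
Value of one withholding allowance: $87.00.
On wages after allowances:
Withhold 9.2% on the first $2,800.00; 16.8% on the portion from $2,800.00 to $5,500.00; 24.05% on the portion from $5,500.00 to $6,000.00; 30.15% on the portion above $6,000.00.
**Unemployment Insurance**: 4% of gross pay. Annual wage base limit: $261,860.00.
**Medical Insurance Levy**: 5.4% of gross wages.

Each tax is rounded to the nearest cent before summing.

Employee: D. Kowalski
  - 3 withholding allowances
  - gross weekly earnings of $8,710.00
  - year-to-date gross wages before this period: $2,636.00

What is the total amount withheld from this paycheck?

$2,388.56

Canton Income Tax: taxable = $8,710.00 − 3×$87.00 = $8,449.00
  $831.45 + 30.15% × ($8,449.00 − $6,000.00) = $831.45 + 30.15% × $2,449.00 = $1,569.82
Unemployment Insurance: 4% × $8,710.00 = $348.40
Medical Insurance Levy: 5.4% × $8,710.00 = $470.34
Total: $1,569.82 + $348.40 + $470.34 = $2,388.56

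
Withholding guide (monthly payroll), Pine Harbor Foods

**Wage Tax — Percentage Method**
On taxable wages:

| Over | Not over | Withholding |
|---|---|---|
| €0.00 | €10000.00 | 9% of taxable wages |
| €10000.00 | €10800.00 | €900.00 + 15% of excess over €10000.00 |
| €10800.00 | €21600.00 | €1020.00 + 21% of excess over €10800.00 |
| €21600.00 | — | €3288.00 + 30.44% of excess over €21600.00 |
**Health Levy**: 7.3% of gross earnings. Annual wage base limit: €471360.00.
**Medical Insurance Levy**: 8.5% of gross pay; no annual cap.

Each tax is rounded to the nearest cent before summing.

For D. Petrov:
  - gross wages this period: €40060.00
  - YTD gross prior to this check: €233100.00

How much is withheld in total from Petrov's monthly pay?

Wage Tax: taxable = €40060.00
  €3288.00 + 30.44% × (€40060.00 − €21600.00) = €3288.00 + 30.44% × €18460.00 = €8907.22
Health Levy: 7.3% × €40060.00 = €2924.38
Medical Insurance Levy: 8.5% × €40060.00 = €3405.10
Total: €8907.22 + €2924.38 + €3405.10 = €15236.70

€15236.70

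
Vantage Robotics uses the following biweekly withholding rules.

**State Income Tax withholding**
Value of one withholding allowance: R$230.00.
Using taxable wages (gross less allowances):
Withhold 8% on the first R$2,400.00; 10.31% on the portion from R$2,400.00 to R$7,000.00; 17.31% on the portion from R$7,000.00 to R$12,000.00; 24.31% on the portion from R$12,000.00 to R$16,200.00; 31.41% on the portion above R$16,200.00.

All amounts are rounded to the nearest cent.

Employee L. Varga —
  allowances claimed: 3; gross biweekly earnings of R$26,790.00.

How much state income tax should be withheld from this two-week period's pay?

State Income Tax: taxable = R$26,790.00 − 3×R$230.00 = R$26,100.00
  R$2,552.78 + 31.41% × (R$26,100.00 − R$16,200.00) = R$2,552.78 + 31.41% × R$9,900.00 = R$5,662.37

R$5,662.37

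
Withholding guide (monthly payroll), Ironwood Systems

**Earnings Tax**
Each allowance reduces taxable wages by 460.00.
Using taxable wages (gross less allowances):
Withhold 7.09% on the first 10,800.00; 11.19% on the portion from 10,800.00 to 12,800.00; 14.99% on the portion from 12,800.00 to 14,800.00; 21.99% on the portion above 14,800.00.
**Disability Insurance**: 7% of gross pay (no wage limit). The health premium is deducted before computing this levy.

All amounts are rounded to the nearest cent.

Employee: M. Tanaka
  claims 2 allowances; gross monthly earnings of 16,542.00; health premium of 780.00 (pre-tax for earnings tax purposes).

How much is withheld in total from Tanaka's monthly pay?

2,401.90

Earnings Tax: taxable = 16,542.00 − 780.00 − 2×460.00 = 14,842.00
  1,289.32 + 21.99% × (14,842.00 − 14,800.00) = 1,289.32 + 21.99% × 42.00 = 1,298.56
Disability Insurance: 7% × 15,762.00 = 1,103.34
Total: 1,298.56 + 1,103.34 = 2,401.90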